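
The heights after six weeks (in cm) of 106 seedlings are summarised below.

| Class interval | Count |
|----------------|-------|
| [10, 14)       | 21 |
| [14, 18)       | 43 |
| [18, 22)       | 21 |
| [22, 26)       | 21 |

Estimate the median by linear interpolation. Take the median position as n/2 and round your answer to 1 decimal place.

Cumulative frequencies: 21, 64, 85, 106
n = 106; position = n/2 = 53.
This falls in the class [14, 18): L = 14, F = 21, f = 43, h = 4.
Median ≈ 14 + ((53 − 21) / 43) × 4 = 16.9767

17.0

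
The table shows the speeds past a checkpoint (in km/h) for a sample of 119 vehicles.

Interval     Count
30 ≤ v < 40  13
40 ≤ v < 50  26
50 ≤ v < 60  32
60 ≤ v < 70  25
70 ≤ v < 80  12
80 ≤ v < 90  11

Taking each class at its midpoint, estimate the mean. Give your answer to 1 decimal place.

Midpoints: 35, 45, 55, 65, 75, 85
Σfm = 13×35 + 26×45 + 32×55 + 25×65 + 12×75 + 11×85 = 6845
n = Σf = 119
Mean = 6845 / 119 = 57.5210

57.5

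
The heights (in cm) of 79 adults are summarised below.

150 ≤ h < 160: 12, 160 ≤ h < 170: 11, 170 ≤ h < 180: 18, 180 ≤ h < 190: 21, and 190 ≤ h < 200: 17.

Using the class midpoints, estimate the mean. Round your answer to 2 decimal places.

Midpoints: 155, 165, 175, 185, 195
Σfm = 12×155 + 11×165 + 18×175 + 21×185 + 17×195 = 14025
n = Σf = 79
Mean = 14025 / 79 = 177.5316

177.53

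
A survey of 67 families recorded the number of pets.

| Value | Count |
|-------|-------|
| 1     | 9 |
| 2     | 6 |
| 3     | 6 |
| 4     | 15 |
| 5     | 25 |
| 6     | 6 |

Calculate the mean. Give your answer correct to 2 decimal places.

3.88

Values: 1, 2, 3, 4, 5, 6
Σfx = 9×1 + 6×2 + 6×3 + 15×4 + 25×5 + 6×6 = 260
n = Σf = 67
Mean = 260 / 67 = 3.8806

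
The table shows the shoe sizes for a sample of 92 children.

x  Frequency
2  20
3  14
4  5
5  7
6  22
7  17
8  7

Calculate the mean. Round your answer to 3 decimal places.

Values: 2, 3, 4, 5, 6, 7, 8
Σfx = 20×2 + 14×3 + 5×4 + 7×5 + 22×6 + 17×7 + 7×8 = 444
n = Σf = 92
Mean = 444 / 92 = 4.8261

4.826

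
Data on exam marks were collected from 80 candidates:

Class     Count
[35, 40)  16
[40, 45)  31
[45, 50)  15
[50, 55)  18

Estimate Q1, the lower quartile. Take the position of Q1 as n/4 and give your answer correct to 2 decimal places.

Cumulative frequencies: 16, 47, 62, 80
n = 80; position = n/4 = 20.
This falls in the class [40, 45): L = 40, F = 16, f = 31, h = 5.
Lower quartile ≈ 40 + ((20 − 16) / 31) × 5 = 40.6452

40.65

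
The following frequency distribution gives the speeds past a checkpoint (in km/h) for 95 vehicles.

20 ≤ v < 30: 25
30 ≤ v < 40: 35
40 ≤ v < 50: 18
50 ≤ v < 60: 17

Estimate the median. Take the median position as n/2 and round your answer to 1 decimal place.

Cumulative frequencies: 25, 60, 78, 95
n = 95; position = n/2 = 47.5.
This falls in the class 30 ≤ v < 40: L = 30, F = 25, f = 35, h = 10.
Median ≈ 30 + ((47.5 − 25) / 35) × 10 = 36.4286

36.4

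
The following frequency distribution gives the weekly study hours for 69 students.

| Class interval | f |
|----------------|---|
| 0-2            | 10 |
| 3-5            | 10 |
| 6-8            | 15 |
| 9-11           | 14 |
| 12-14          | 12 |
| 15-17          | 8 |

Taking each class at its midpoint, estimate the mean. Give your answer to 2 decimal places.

8.39

Midpoints: 1, 4, 7, 10, 13, 16
Σfm = 10×1 + 10×4 + 15×7 + 14×10 + 12×13 + 8×16 = 579
n = Σf = 69
Mean = 579 / 69 = 8.3913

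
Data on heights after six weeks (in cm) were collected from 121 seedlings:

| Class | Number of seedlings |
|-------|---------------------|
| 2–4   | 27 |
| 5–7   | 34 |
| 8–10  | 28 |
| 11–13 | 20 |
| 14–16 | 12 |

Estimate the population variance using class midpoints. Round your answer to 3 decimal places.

Midpoints: 3, 6, 9, 12, 15
n = 121, Σfm = 957, mean = 7.9091
Σfm² = 9315
Σf(m − x̄)² = Σfm² − (Σfm)²/n = 9315 − 957²/121 = 1746.0000
Population variance = 1746.0000 / 121 = 14.4298

14.430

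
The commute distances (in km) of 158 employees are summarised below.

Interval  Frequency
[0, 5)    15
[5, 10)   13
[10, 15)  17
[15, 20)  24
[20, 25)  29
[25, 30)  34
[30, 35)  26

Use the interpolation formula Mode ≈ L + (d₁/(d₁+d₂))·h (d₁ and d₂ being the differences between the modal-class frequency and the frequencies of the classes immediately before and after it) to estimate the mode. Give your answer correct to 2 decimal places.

Modal class: [25, 30) (highest frequency 34).
d₁ = 34 − 29 = 5, d₂ = 34 − 26 = 8
Mode ≈ 25 + (5/(5+8)) × 5 = 25 + 1.9231 = 26.9231

26.92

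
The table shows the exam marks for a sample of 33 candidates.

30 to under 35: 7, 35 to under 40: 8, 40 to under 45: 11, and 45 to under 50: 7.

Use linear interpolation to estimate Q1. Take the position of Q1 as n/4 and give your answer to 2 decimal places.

Cumulative frequencies: 7, 15, 26, 33
n = 33; position = n/4 = 8.25.
This falls in the class 35 to under 40: L = 35, F = 7, f = 8, h = 5.
Lower quartile ≈ 35 + ((8.25 − 7) / 8) × 5 = 35.7812

35.78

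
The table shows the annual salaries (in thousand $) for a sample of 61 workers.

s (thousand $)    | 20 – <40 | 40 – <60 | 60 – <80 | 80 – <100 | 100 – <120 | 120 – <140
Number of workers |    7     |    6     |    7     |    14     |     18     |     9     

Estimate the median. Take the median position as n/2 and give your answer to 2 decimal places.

95.00

Cumulative frequencies: 7, 13, 20, 34, 52, 61
n = 61; position = n/2 = 30.5.
This falls in the class 80 – <100: L = 80, F = 20, f = 14, h = 20.
Median ≈ 80 + ((30.5 − 20) / 14) × 20 = 95.0000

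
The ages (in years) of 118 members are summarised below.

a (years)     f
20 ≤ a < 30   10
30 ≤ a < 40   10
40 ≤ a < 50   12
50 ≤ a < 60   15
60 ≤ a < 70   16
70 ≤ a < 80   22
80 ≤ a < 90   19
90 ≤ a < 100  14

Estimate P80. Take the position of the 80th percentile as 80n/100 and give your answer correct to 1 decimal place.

84.9

Cumulative frequencies: 10, 20, 32, 47, 63, 85, 104, 118
n = 118; position = 80n/100 = 94.4.
This falls in the class 80 ≤ a < 90: L = 80, F = 85, f = 19, h = 10.
80th percentile ≈ 80 + ((94.4 − 85) / 19) × 10 = 84.9474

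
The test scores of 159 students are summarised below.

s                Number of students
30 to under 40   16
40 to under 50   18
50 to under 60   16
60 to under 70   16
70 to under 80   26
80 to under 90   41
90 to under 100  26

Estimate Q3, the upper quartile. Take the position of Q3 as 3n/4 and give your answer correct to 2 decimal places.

86.65

Cumulative frequencies: 16, 34, 50, 66, 92, 133, 159
n = 159; position = 3n/4 = 119.25.
This falls in the class 80 to under 90: L = 80, F = 92, f = 41, h = 10.
Upper quartile ≈ 80 + ((119.25 − 92) / 41) × 10 = 86.6463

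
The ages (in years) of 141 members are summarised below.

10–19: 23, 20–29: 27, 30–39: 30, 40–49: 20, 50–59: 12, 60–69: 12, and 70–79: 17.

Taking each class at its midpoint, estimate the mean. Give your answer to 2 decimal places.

Midpoints: 14.5, 24.5, 34.5, 44.5, 54.5, 64.5, 74.5
Σfm = 23×14.5 + 27×24.5 + 30×34.5 + 20×44.5 + 12×54.5 + 12×64.5 + 17×74.5 = 5614.5
n = Σf = 141
Mean = 5614.5 / 141 = 39.8191

39.82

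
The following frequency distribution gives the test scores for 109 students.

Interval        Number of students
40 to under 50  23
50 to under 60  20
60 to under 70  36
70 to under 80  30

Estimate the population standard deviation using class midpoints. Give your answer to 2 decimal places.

10.93

Midpoints: 45, 55, 65, 75
n = 109, Σfm = 6725, mean = 61.6972
Σfm² = 427925
Σf(m − x̄)² = Σfm² − (Σfm)²/n = 427925 − 6725²/109 = 13011.0092
Population variance = 13011.0092 / 109 = 119.3671
Standard deviation = √119.3671 = 10.9255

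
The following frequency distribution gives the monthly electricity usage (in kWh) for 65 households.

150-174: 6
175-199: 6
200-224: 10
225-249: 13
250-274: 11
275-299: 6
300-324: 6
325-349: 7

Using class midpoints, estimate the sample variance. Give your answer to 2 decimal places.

Midpoints: 162, 187, 212, 237, 262, 287, 312, 337
n = 65, Σfm = 16130, mean = 248.1538
Σfm² = 4175260
Σf(m − x̄)² = Σfm² − (Σfm)²/n = 4175260 − 16130²/65 = 172538.4615
Sample variance = 172538.4615 / 64 = 2695.9135

2695.91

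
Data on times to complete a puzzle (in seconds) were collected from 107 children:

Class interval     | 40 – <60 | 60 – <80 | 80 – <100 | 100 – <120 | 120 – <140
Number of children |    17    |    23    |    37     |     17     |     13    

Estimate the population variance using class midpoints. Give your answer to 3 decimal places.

591.283

Midpoints: 50, 70, 90, 110, 130
n = 107, Σfm = 9350, mean = 87.3832
Σfm² = 880300
Σf(m − x̄)² = Σfm² − (Σfm)²/n = 880300 − 9350²/107 = 63267.2897
Population variance = 63267.2897 / 107 = 591.2831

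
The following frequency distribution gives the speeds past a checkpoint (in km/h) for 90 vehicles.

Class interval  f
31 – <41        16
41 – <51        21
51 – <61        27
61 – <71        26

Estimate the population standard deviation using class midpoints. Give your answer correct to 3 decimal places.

10.693

Midpoints: 36, 46, 56, 66
n = 90, Σfm = 4770, mean = 53.0000
Σfm² = 263100
Σf(m − x̄)² = Σfm² − (Σfm)²/n = 263100 − 4770²/90 = 10290.0000
Population variance = 10290.0000 / 90 = 114.3333
Standard deviation = √114.3333 = 10.6927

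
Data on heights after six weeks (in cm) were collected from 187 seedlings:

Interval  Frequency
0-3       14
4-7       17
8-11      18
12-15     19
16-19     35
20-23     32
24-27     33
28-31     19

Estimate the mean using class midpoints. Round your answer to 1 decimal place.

17.4

Midpoints: 1.5, 5.5, 9.5, 13.5, 17.5, 21.5, 25.5, 29.5
Σfm = 14×1.5 + 17×5.5 + 18×9.5 + 19×13.5 + 35×17.5 + 32×21.5 + 33×25.5 + 19×29.5 = 3244.5
n = Σf = 187
Mean = 3244.5 / 187 = 17.3503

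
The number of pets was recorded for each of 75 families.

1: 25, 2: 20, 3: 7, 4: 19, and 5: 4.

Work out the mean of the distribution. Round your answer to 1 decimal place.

2.4

Values: 1, 2, 3, 4, 5
Σfx = 25×1 + 20×2 + 7×3 + 19×4 + 4×5 = 182
n = Σf = 75
Mean = 182 / 75 = 2.4267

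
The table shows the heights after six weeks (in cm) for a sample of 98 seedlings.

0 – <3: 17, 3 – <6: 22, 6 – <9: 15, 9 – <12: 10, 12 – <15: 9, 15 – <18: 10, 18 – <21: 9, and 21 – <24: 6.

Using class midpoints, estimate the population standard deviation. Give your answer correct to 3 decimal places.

6.590

Midpoints: 1.5, 4.5, 7.5, 10.5, 13.5, 16.5, 19.5, 22.5
n = 98, Σfm = 939, mean = 9.5816
Σfm² = 13252.5
Σf(m − x̄)² = Σfm² − (Σfm)²/n = 13252.5 − 939²/98 = 4255.3469
Population variance = 4255.3469 / 98 = 43.4219
Standard deviation = √43.4219 = 6.5895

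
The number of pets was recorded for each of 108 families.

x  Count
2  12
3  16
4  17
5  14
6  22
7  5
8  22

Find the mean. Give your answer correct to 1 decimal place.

5.1

Values: 2, 3, 4, 5, 6, 7, 8
Σfx = 12×2 + 16×3 + 17×4 + 14×5 + 22×6 + 5×7 + 22×8 = 553
n = Σf = 108
Mean = 553 / 108 = 5.1204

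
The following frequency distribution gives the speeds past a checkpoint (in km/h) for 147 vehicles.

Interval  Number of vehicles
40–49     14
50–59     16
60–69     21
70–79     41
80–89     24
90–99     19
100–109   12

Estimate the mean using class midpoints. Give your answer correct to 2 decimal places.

74.70

Midpoints: 44.5, 54.5, 64.5, 74.5, 84.5, 94.5, 104.5
Σfm = 14×44.5 + 16×54.5 + 21×64.5 + 41×74.5 + 24×84.5 + 19×94.5 + 12×104.5 = 10981.5
n = Σf = 147
Mean = 10981.5 / 147 = 74.7041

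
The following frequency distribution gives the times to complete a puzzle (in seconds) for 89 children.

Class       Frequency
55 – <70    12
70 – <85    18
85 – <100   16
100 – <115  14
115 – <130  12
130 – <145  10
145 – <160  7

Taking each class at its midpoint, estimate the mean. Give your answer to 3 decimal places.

Midpoints: 62.5, 77.5, 92.5, 107.5, 122.5, 137.5, 152.5
Σfm = 12×62.5 + 18×77.5 + 16×92.5 + 14×107.5 + 12×122.5 + 10×137.5 + 7×152.5 = 9042.5
n = Σf = 89
Mean = 9042.5 / 89 = 101.6011

101.601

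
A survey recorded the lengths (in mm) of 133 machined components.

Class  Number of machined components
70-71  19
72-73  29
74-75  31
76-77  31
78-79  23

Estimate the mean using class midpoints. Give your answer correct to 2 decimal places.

74.65

Midpoints: 70.5, 72.5, 74.5, 76.5, 78.5
Σfm = 19×70.5 + 29×72.5 + 31×74.5 + 31×76.5 + 23×78.5 = 9928.5
n = Σf = 133
Mean = 9928.5 / 133 = 74.6504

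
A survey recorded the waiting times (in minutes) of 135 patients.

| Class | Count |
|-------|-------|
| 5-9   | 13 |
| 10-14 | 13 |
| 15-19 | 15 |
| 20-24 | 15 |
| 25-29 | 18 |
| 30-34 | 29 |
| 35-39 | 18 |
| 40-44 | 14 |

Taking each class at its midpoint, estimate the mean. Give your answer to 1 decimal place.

Midpoints: 7, 12, 17, 22, 27, 32, 37, 42
Σfm = 13×7 + 13×12 + 15×17 + 15×22 + 18×27 + 29×32 + 18×37 + 14×42 = 3500
n = Σf = 135
Mean = 3500 / 135 = 25.9259

25.9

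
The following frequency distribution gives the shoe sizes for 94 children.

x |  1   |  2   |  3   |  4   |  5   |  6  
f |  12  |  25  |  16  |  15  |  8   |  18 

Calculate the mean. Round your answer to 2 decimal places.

Values: 1, 2, 3, 4, 5, 6
Σfx = 12×1 + 25×2 + 16×3 + 15×4 + 8×5 + 18×6 = 318
n = Σf = 94
Mean = 318 / 94 = 3.3830

3.38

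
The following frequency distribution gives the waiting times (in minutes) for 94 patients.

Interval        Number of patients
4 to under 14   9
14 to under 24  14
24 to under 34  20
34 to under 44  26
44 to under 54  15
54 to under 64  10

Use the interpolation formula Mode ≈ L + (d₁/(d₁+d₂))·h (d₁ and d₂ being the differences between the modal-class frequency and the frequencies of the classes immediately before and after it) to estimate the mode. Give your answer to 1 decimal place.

Modal class: 34 to under 44 (highest frequency 26).
d₁ = 26 − 20 = 6, d₂ = 26 − 15 = 11
Mode ≈ 34 + (6/(6+11)) × 10 = 34 + 3.5294 = 37.5294

37.5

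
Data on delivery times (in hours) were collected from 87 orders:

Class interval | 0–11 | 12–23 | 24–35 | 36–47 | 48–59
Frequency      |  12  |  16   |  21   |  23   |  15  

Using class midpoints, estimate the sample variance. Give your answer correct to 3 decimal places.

242.887

Midpoints: 5.5, 17.5, 29.5, 41.5, 53.5
n = 87, Σfm = 2722.5, mean = 31.2931
Σfm² = 106083.75
Σf(m − x̄)² = Σfm² − (Σfm)²/n = 106083.75 − 2722.5²/87 = 20888.2759
Sample variance = 20888.2759 / 86 = 242.8869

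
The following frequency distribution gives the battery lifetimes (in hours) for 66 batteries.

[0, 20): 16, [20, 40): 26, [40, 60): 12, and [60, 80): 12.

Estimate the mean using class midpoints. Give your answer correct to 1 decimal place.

36.1

Midpoints: 10, 30, 50, 70
Σfm = 16×10 + 26×30 + 12×50 + 12×70 = 2380
n = Σf = 66
Mean = 2380 / 66 = 36.0606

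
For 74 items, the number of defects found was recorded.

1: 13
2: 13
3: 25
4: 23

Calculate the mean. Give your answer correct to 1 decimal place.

2.8

Values: 1, 2, 3, 4
Σfx = 13×1 + 13×2 + 25×3 + 23×4 = 206
n = Σf = 74
Mean = 206 / 74 = 2.7838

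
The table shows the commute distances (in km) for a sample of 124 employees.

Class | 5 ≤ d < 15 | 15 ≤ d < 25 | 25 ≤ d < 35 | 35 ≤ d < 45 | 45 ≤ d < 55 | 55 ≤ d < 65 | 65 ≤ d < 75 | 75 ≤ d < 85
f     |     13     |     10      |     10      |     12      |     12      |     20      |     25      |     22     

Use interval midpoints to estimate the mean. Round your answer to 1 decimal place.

Midpoints: 10, 20, 30, 40, 50, 60, 70, 80
Σfm = 13×10 + 10×20 + 10×30 + 12×40 + 12×50 + 20×60 + 25×70 + 22×80 = 6420
n = Σf = 124
Mean = 6420 / 124 = 51.7742

51.8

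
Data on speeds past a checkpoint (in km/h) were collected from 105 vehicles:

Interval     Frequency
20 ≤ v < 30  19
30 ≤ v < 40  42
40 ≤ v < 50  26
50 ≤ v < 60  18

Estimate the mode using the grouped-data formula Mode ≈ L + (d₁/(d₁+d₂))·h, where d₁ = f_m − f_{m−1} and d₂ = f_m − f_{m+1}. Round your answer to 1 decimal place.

35.9

Modal class: 30 ≤ v < 40 (highest frequency 42).
d₁ = 42 − 19 = 23, d₂ = 42 − 26 = 16
Mode ≈ 30 + (23/(23+16)) × 10 = 30 + 5.8974 = 35.8974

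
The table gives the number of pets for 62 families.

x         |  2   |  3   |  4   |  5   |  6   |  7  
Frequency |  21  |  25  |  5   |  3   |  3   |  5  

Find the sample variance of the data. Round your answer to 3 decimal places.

Values: 2, 3, 4, 5, 6, 7
n = 62, Σfx = 205, mean = 3.3065
Σfx² = 817
Σf(x − x̄)² = Σfx² − (Σfx)²/n = 817 − 205²/62 = 139.1774
Sample variance = 139.1774 / 61 = 2.2816

2.282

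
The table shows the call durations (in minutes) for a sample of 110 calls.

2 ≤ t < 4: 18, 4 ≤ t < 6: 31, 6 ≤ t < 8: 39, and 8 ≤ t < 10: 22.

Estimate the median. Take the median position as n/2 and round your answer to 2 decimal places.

Cumulative frequencies: 18, 49, 88, 110
n = 110; position = n/2 = 55.
This falls in the class 6 ≤ t < 8: L = 6, F = 49, f = 39, h = 2.
Median ≈ 6 + ((55 − 49) / 39) × 2 = 6.3077

6.31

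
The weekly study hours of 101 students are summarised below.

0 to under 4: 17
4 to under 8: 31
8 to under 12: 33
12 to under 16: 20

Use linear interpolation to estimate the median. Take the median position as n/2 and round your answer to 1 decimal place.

Cumulative frequencies: 17, 48, 81, 101
n = 101; position = n/2 = 50.5.
This falls in the class 8 to under 12: L = 8, F = 48, f = 33, h = 4.
Median ≈ 8 + ((50.5 − 48) / 33) × 4 = 8.3030

8.3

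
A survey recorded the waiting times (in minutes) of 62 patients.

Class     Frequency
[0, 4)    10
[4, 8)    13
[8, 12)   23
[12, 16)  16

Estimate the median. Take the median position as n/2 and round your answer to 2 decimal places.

Cumulative frequencies: 10, 23, 46, 62
n = 62; position = n/2 = 31.
This falls in the class [8, 12): L = 8, F = 23, f = 23, h = 4.
Median ≈ 8 + ((31 − 23) / 23) × 4 = 9.3913

9.39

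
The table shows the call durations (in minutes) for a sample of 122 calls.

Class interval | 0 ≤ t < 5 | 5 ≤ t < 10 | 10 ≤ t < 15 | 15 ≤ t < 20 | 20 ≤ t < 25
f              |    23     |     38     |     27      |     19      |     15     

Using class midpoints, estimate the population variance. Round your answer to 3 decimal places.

40.770

Midpoints: 2.5, 7.5, 12.5, 17.5, 22.5
n = 122, Σfm = 1350, mean = 11.0656
Σfm² = 19912.5
Σf(m − x̄)² = Σfm² − (Σfm)²/n = 19912.5 − 1350²/122 = 4973.9754
Population variance = 4973.9754 / 122 = 40.7703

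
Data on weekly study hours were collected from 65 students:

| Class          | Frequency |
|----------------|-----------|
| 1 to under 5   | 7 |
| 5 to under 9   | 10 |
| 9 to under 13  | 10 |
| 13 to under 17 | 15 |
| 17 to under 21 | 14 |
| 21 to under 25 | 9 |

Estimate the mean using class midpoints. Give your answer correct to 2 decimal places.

Midpoints: 3, 7, 11, 15, 19, 23
Σfm = 7×3 + 10×7 + 10×11 + 15×15 + 14×19 + 9×23 = 899
n = Σf = 65
Mean = 899 / 65 = 13.8308

13.83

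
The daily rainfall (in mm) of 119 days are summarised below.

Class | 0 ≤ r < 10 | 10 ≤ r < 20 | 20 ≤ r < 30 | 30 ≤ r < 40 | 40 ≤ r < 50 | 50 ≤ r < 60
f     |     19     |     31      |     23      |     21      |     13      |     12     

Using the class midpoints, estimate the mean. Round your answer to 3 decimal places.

Midpoints: 5, 15, 25, 35, 45, 55
Σfm = 19×5 + 31×15 + 23×25 + 21×35 + 13×45 + 12×55 = 3115
n = Σf = 119
Mean = 3115 / 119 = 26.1765

26.176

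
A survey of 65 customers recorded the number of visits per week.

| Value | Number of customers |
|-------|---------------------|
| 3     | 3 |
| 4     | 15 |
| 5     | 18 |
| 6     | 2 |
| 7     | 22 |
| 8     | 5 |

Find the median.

Cumulative frequencies: 3, 18, 36, 38, 60, 65
n = 65, so the median is the value in position (n+1)/2 = 33.
Position 33 falls at value 5.

5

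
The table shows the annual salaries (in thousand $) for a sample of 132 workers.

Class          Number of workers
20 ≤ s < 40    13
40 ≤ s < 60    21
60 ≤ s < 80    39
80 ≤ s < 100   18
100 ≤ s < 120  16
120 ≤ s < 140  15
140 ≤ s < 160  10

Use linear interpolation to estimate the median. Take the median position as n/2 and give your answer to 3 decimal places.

Cumulative frequencies: 13, 34, 73, 91, 107, 122, 132
n = 132; position = n/2 = 66.
This falls in the class 60 ≤ s < 80: L = 60, F = 34, f = 39, h = 20.
Median ≈ 60 + ((66 − 34) / 39) × 20 = 76.4103

76.410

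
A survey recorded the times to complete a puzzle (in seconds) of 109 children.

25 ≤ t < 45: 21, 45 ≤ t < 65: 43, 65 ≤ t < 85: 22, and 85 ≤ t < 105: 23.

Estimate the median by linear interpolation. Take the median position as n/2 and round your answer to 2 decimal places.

60.58

Cumulative frequencies: 21, 64, 86, 109
n = 109; position = n/2 = 54.5.
This falls in the class 45 ≤ t < 65: L = 45, F = 21, f = 43, h = 20.
Median ≈ 45 + ((54.5 − 21) / 43) × 20 = 60.5814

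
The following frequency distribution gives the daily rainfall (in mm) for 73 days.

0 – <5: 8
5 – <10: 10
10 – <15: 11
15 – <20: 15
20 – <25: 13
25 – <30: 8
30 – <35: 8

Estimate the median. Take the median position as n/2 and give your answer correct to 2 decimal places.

17.50

Cumulative frequencies: 8, 18, 29, 44, 57, 65, 73
n = 73; position = n/2 = 36.5.
This falls in the class 15 – <20: L = 15, F = 29, f = 15, h = 5.
Median ≈ 15 + ((36.5 − 29) / 15) × 5 = 17.5000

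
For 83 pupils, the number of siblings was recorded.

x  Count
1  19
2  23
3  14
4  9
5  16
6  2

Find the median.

Cumulative frequencies: 19, 42, 56, 65, 81, 83
n = 83, so the median is the value in position (n+1)/2 = 42.
Position 42 falls at value 2.

2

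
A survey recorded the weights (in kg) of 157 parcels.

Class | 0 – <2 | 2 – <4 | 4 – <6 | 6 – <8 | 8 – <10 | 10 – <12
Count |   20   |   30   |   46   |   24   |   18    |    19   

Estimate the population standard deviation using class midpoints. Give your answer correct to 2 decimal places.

Midpoints: 1, 3, 5, 7, 9, 11
n = 157, Σfm = 879, mean = 5.5987
Σfm² = 6373
Σf(m − x̄)² = Σfm² − (Σfm)²/n = 6373 − 879²/157 = 1451.7197
Population variance = 1451.7197 / 157 = 9.2466
Standard deviation = √9.2466 = 3.0408

3.04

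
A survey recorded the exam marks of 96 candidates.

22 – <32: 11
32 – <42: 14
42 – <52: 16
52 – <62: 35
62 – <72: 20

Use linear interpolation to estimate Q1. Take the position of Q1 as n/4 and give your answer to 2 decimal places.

Cumulative frequencies: 11, 25, 41, 76, 96
n = 96; position = n/4 = 24.
This falls in the class 32 – <42: L = 32, F = 11, f = 14, h = 10.
Lower quartile ≈ 32 + ((24 − 11) / 14) × 10 = 41.2857

41.29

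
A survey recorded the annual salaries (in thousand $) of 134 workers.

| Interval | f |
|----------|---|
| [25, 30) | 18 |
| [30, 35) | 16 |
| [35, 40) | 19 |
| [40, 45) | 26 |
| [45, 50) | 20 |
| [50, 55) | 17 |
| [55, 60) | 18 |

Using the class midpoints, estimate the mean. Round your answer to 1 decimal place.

Midpoints: 27.5, 32.5, 37.5, 42.5, 47.5, 52.5, 57.5
Σfm = 18×27.5 + 16×32.5 + 19×37.5 + 26×42.5 + 20×47.5 + 17×52.5 + 18×57.5 = 5710
n = Σf = 134
Mean = 5710 / 134 = 42.6119

42.6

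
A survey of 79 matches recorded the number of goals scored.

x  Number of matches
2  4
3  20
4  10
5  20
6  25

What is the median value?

5

Cumulative frequencies: 4, 24, 34, 54, 79
n = 79, so the median is the value in position (n+1)/2 = 40.
Position 40 falls at value 5.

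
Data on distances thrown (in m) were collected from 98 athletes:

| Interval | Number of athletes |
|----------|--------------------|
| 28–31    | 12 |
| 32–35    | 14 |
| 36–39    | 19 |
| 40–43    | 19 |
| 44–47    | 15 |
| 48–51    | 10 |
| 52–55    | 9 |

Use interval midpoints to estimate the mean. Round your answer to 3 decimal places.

Midpoints: 29.5, 33.5, 37.5, 41.5, 45.5, 49.5, 53.5
Σfm = 12×29.5 + 14×33.5 + 19×37.5 + 19×41.5 + 15×45.5 + 10×49.5 + 9×53.5 = 3983
n = Σf = 98
Mean = 3983 / 98 = 40.6429

40.643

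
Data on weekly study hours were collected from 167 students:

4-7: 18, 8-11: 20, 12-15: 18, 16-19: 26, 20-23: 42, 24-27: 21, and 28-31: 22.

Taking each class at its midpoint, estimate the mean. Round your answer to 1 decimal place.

Midpoints: 5.5, 9.5, 13.5, 17.5, 21.5, 25.5, 29.5
Σfm = 18×5.5 + 20×9.5 + 18×13.5 + 26×17.5 + 42×21.5 + 21×25.5 + 22×29.5 = 3074.5
n = Σf = 167
Mean = 3074.5 / 167 = 18.4102

18.4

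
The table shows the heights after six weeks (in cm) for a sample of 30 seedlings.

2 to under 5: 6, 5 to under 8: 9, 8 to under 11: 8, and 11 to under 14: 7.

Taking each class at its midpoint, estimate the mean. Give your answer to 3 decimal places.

Midpoints: 3.5, 6.5, 9.5, 12.5
Σfm = 6×3.5 + 9×6.5 + 8×9.5 + 7×12.5 = 243
n = Σf = 30
Mean = 243 / 30 = 8.1000

8.100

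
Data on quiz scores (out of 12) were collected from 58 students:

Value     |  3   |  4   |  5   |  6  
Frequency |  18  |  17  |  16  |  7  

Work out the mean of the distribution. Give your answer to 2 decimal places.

4.21

Values: 3, 4, 5, 6
Σfx = 18×3 + 17×4 + 16×5 + 7×6 = 244
n = Σf = 58
Mean = 244 / 58 = 4.2069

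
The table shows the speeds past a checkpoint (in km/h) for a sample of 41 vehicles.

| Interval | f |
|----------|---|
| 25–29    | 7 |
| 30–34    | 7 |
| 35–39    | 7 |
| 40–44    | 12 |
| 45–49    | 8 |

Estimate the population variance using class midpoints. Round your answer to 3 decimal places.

Midpoints: 27, 32, 37, 42, 47
n = 41, Σfm = 1552, mean = 37.8537
Σfm² = 60694
Σf(m − x̄)² = Σfm² − (Σfm)²/n = 60694 − 1552²/41 = 1945.1220
Population variance = 1945.1220 / 41 = 47.4420

47.442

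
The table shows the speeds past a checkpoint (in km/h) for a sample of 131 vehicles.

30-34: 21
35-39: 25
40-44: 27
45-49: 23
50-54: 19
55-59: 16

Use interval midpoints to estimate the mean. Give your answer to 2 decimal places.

Midpoints: 32, 37, 42, 47, 52, 57
Σfm = 21×32 + 25×37 + 27×42 + 23×47 + 19×52 + 16×57 = 5712
n = Σf = 131
Mean = 5712 / 131 = 43.6031

43.60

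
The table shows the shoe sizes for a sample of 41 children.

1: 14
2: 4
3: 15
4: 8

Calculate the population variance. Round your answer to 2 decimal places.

Values: 1, 2, 3, 4
n = 41, Σfx = 99, mean = 2.4146
Σfx² = 293
Σf(x − x̄)² = Σfx² − (Σfx)²/n = 293 − 99²/41 = 53.9512
Population variance = 53.9512 / 41 = 1.3159

1.32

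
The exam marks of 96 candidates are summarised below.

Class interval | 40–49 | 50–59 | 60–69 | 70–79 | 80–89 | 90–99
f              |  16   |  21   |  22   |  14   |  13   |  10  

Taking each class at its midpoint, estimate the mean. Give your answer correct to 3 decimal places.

66.271

Midpoints: 44.5, 54.5, 64.5, 74.5, 84.5, 94.5
Σfm = 16×44.5 + 21×54.5 + 22×64.5 + 14×74.5 + 13×84.5 + 10×94.5 = 6362
n = Σf = 96
Mean = 6362 / 96 = 66.2708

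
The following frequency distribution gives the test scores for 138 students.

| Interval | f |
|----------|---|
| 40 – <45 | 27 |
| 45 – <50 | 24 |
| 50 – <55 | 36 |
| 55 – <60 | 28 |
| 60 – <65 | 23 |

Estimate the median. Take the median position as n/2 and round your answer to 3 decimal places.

52.500

Cumulative frequencies: 27, 51, 87, 115, 138
n = 138; position = n/2 = 69.
This falls in the class 50 – <55: L = 50, F = 51, f = 36, h = 5.
Median ≈ 50 + ((69 − 51) / 36) × 5 = 52.5000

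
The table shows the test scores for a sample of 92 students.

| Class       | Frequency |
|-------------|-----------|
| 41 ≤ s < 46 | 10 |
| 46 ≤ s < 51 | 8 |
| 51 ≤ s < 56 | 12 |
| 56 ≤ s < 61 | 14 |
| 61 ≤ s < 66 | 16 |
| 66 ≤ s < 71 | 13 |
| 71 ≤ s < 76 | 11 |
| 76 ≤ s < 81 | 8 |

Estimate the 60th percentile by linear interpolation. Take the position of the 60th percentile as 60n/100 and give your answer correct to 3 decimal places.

Cumulative frequencies: 10, 18, 30, 44, 60, 73, 84, 92
n = 92; position = 60n/100 = 55.2.
This falls in the class 61 ≤ s < 66: L = 61, F = 44, f = 16, h = 5.
60th percentile ≈ 61 + ((55.2 − 44) / 16) × 5 = 64.5000

64.500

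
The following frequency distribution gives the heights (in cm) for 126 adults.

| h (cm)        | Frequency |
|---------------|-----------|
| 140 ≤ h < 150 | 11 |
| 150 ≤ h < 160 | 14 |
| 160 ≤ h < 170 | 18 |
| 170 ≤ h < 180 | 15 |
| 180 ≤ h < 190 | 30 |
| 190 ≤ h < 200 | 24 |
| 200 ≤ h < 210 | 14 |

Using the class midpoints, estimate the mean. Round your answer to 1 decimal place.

Midpoints: 145, 155, 165, 175, 185, 195, 205
Σfm = 11×145 + 14×155 + 18×165 + 15×175 + 30×185 + 24×195 + 14×205 = 22460
n = Σf = 126
Mean = 22460 / 126 = 178.2540

178.3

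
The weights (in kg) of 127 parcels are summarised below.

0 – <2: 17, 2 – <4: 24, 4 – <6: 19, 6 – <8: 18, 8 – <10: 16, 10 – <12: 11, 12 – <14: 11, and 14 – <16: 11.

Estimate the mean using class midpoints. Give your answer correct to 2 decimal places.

6.95

Midpoints: 1, 3, 5, 7, 9, 11, 13, 15
Σfm = 17×1 + 24×3 + 19×5 + 18×7 + 16×9 + 11×11 + 11×13 + 11×15 = 883
n = Σf = 127
Mean = 883 / 127 = 6.9528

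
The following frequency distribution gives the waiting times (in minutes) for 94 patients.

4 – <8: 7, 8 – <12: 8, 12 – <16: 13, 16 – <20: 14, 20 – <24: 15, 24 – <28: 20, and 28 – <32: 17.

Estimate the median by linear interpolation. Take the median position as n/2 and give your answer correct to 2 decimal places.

21.33

Cumulative frequencies: 7, 15, 28, 42, 57, 77, 94
n = 94; position = n/2 = 47.
This falls in the class 20 – <24: L = 20, F = 42, f = 15, h = 4.
Median ≈ 20 + ((47 − 42) / 15) × 4 = 21.3333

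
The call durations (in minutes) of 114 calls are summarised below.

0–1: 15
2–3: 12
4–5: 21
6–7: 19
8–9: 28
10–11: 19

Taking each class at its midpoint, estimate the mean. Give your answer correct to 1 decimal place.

Midpoints: 0.5, 2.5, 4.5, 6.5, 8.5, 10.5
Σfm = 15×0.5 + 12×2.5 + 21×4.5 + 19×6.5 + 28×8.5 + 19×10.5 = 693
n = Σf = 114
Mean = 693 / 114 = 6.0789

6.1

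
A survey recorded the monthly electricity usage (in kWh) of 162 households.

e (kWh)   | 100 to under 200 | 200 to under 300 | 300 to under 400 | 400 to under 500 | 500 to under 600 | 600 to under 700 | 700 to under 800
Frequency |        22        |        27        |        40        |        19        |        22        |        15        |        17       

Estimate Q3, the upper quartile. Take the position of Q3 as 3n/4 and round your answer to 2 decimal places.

561.36

Cumulative frequencies: 22, 49, 89, 108, 130, 145, 162
n = 162; position = 3n/4 = 121.5.
This falls in the class 500 to under 600: L = 500, F = 108, f = 22, h = 100.
Upper quartile ≈ 500 + ((121.5 − 108) / 22) × 100 = 561.3636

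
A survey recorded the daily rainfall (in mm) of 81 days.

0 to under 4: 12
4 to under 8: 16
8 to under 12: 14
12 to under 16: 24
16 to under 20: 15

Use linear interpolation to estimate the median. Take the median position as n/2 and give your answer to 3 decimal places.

Cumulative frequencies: 12, 28, 42, 66, 81
n = 81; position = n/2 = 40.5.
This falls in the class 8 to under 12: L = 8, F = 28, f = 14, h = 4.
Median ≈ 8 + ((40.5 − 28) / 14) × 4 = 11.5714

11.571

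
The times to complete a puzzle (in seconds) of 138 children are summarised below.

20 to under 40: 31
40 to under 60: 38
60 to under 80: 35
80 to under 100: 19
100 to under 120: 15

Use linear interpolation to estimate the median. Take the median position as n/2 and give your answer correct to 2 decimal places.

Cumulative frequencies: 31, 69, 104, 123, 138
n = 138; position = n/2 = 69.
This falls in the class 40 to under 60: L = 40, F = 31, f = 38, h = 20.
Median ≈ 40 + ((69 − 31) / 38) × 20 = 60.0000

60.00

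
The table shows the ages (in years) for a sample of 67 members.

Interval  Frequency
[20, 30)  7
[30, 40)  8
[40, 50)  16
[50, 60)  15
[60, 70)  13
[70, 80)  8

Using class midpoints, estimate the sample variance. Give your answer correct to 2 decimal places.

223.34

Midpoints: 25, 35, 45, 55, 65, 75
n = 67, Σfm = 3445, mean = 51.4179
Σfm² = 191875
Σf(m − x̄)² = Σfm² − (Σfm)²/n = 191875 − 3445²/67 = 14740.2985
Sample variance = 14740.2985 / 66 = 223.3379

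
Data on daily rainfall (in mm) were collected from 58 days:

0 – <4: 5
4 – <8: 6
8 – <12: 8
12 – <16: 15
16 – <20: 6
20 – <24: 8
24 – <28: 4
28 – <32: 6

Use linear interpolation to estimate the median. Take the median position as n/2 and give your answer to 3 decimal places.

14.667

Cumulative frequencies: 5, 11, 19, 34, 40, 48, 52, 58
n = 58; position = n/2 = 29.
This falls in the class 12 – <16: L = 12, F = 19, f = 15, h = 4.
Median ≈ 12 + ((29 − 19) / 15) × 4 = 14.6667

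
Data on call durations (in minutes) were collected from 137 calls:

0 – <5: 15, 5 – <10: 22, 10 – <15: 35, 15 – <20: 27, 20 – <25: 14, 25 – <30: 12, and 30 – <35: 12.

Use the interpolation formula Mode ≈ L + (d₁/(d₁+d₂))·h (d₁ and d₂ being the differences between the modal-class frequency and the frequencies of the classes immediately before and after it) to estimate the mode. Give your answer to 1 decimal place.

Modal class: 10 – <15 (highest frequency 35).
d₁ = 35 − 22 = 13, d₂ = 35 − 27 = 8
Mode ≈ 10 + (13/(13+8)) × 5 = 10 + 3.0952 = 13.0952

13.1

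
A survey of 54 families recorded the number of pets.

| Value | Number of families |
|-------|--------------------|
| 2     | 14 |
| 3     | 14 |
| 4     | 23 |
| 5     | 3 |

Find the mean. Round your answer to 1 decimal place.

3.3

Values: 2, 3, 4, 5
Σfx = 14×2 + 14×3 + 23×4 + 3×5 = 177
n = Σf = 54
Mean = 177 / 54 = 3.2778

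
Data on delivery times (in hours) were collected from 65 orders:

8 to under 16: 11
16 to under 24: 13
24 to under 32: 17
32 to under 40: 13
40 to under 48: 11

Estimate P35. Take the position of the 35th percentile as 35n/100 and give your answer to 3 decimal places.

23.231

Cumulative frequencies: 11, 24, 41, 54, 65
n = 65; position = 35n/100 = 22.75.
This falls in the class 16 to under 24: L = 16, F = 11, f = 13, h = 8.
35th percentile ≈ 16 + ((22.75 − 11) / 13) × 8 = 23.2308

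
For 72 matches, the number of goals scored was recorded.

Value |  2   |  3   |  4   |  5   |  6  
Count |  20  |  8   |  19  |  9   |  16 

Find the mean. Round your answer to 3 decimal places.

Values: 2, 3, 4, 5, 6
Σfx = 20×2 + 8×3 + 19×4 + 9×5 + 16×6 = 281
n = Σf = 72
Mean = 281 / 72 = 3.9028

3.903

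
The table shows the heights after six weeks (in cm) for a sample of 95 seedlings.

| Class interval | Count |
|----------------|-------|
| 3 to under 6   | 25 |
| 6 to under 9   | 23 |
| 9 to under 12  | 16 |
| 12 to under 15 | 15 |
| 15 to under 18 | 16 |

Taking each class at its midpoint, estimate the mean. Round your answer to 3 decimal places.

9.679

Midpoints: 4.5, 7.5, 10.5, 13.5, 16.5
Σfm = 25×4.5 + 23×7.5 + 16×10.5 + 15×13.5 + 16×16.5 = 919.5
n = Σf = 95
Mean = 919.5 / 95 = 9.6789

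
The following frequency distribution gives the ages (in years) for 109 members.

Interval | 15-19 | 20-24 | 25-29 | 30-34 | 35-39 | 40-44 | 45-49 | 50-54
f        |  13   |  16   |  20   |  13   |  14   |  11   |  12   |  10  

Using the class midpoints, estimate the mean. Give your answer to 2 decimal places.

Midpoints: 17, 22, 27, 32, 37, 42, 47, 52
Σfm = 13×17 + 16×22 + 20×27 + 13×32 + 14×37 + 11×42 + 12×47 + 10×52 = 3593
n = Σf = 109
Mean = 3593 / 109 = 32.9633

32.96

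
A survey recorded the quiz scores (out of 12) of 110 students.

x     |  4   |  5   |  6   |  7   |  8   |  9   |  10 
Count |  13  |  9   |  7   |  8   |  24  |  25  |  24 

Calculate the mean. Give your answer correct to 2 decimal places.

Values: 4, 5, 6, 7, 8, 9, 10
Σfx = 13×4 + 9×5 + 7×6 + 8×7 + 24×8 + 25×9 + 24×10 = 852
n = Σf = 110
Mean = 852 / 110 = 7.7455

7.75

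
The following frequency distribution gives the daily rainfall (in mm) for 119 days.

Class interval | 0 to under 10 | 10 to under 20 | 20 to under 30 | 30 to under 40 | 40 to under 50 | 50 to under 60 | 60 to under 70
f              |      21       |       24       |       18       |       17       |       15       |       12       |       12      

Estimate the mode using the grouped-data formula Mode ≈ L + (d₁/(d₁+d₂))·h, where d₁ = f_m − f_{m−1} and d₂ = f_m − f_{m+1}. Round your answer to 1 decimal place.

13.3

Modal class: 10 to under 20 (highest frequency 24).
d₁ = 24 − 21 = 3, d₂ = 24 − 18 = 6
Mode ≈ 10 + (3/(3+6)) × 10 = 10 + 3.3333 = 13.3333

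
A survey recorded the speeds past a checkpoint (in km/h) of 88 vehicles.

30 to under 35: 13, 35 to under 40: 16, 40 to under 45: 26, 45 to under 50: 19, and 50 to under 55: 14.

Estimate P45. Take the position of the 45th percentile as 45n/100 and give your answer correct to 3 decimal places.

Cumulative frequencies: 13, 29, 55, 74, 88
n = 88; position = 45n/100 = 39.6.
This falls in the class 40 to under 45: L = 40, F = 29, f = 26, h = 5.
45th percentile ≈ 40 + ((39.6 − 29) / 26) × 5 = 42.0385

42.038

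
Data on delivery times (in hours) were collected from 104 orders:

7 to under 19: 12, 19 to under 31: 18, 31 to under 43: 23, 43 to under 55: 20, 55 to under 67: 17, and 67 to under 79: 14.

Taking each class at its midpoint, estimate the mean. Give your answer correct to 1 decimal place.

43.2

Midpoints: 13, 25, 37, 49, 61, 73
Σfm = 12×13 + 18×25 + 23×37 + 20×49 + 17×61 + 14×73 = 4496
n = Σf = 104
Mean = 4496 / 104 = 43.2308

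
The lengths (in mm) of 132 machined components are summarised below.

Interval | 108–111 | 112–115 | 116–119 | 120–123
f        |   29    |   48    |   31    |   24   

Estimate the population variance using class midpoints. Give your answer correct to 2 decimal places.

Midpoints: 109.5, 113.5, 117.5, 121.5
n = 132, Σfm = 15182, mean = 115.0152
Σfm² = 1748353
Σf(m − x̄)² = Σfm² − (Σfm)²/n = 1748353 − 15182²/132 = 2192.9697
Population variance = 2192.9697 / 132 = 16.6134

16.61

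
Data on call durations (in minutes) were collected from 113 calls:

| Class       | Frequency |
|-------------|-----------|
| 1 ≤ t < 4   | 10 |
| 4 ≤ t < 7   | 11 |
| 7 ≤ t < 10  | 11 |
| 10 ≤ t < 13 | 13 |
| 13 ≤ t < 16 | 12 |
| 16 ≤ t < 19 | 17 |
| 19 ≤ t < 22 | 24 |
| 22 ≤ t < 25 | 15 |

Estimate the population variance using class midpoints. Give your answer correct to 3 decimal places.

44.918

Midpoints: 2.5, 5.5, 8.5, 11.5, 14.5, 17.5, 20.5, 23.5
n = 113, Σfm = 1644.5, mean = 14.5531
Σfm² = 29008.25
Σf(m − x̄)² = Σfm² − (Σfm)²/n = 29008.25 − 1644.5²/113 = 5075.6814
Population variance = 5075.6814 / 113 = 44.9175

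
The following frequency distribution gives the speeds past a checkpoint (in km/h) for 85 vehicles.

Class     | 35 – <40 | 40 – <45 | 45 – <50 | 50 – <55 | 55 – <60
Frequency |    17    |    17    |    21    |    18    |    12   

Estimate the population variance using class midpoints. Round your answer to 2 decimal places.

44.13

Midpoints: 37.5, 42.5, 47.5, 52.5, 57.5
n = 85, Σfm = 3992.5, mean = 46.9706
Σfm² = 191281.25
Σf(m − x̄)² = Σfm² − (Σfm)²/n = 191281.25 − 3992.5²/85 = 3751.1765
Population variance = 3751.1765 / 85 = 44.1315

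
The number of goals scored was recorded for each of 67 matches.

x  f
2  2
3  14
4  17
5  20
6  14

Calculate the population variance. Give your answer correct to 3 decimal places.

1.262

Values: 2, 3, 4, 5, 6
n = 67, Σfx = 298, mean = 4.4478
Σfx² = 1410
Σf(x − x̄)² = Σfx² − (Σfx)²/n = 1410 − 298²/67 = 84.5672
Population variance = 84.5672 / 67 = 1.2622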